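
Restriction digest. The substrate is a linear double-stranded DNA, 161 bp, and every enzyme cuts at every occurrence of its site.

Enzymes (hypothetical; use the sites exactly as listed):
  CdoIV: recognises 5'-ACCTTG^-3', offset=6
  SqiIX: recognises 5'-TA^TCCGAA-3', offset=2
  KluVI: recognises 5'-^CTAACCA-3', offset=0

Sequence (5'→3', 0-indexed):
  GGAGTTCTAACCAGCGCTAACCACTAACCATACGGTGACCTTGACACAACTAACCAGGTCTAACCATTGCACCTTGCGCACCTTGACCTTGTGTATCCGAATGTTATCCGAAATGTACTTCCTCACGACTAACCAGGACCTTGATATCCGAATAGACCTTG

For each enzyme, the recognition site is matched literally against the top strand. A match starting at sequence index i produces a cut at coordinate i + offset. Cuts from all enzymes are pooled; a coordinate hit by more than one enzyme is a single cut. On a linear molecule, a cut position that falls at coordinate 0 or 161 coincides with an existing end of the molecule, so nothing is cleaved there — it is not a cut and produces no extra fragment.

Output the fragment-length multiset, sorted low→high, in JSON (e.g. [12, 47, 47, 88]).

[3,4,6,6,6,7,9,10,10,11,15,15,17,20,22]

Scan for sites:
  CdoIV (ACCTTG, off=6): starts [37, 70, 79, 85, 137, 155] → cuts [43, 76, 85, 91, 143] (position 161 is a terminus of the linear molecule — no cut)
  SqiIX (TATCCGAA, off=2): starts [93, 104, 144] → cuts [95, 106, 146]
  KluVI (CTAACCA, off=0): starts [6, 16, 23, 49, 59, 128] → cuts [6, 16, 23, 49, 59, 128]

Pooled cuts: [6, 16, 23, 43, 49, 59, 76, 85, 91, 95, 106, 128, 143, 146]

Fragments:
  [0,6): 6 bp
  [6,16): 10 bp
  [16,23): 7 bp
  [23,43): 20 bp
  [43,49): 6 bp
  [49,59): 10 bp
  [59,76): 17 bp
  [76,85): 9 bp
  [85,91): 6 bp
  [91,95): 4 bp
  [95,106): 11 bp
  [106,128): 22 bp
  [128,143): 15 bp
  [143,146): 3 bp
  [146,161): 15 bp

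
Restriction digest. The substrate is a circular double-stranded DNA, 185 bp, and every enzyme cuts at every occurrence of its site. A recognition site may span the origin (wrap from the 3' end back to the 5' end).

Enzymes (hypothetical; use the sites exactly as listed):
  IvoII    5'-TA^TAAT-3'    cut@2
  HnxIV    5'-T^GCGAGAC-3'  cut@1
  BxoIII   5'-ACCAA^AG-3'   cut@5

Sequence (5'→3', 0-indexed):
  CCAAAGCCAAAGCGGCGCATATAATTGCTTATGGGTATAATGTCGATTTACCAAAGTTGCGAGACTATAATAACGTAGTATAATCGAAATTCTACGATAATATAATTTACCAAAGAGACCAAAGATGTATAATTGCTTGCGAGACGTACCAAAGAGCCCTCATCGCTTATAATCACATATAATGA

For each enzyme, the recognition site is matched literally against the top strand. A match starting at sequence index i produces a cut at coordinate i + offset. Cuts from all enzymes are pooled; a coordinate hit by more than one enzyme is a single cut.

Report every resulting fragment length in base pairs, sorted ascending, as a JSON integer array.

[4,7,9,9,9,10,10,11,13,14,16,17,17,17,22]

Scan for sites:
  IvoII TATAAT/2: at [19, 35, 65, 78, 100, 127, 167, 177] ⇒ [21, 37, 67, 80, 102, 129, 169, 179]
  HnxIV TGCGAGAC/1: at [57, 137] ⇒ [58, 138]
  BxoIII ACCAAAG/5: at [49, 108, 117, 147, 184] ⇒ [4, 54, 113, 122, 152]

Pooled cuts: [4, 21, 37, 54, 58, 67, 80, 102, 113, 122, 129, 138, 152, 169, 179]

Fragments:
  4→21: 17 bp
  21→37: 16 bp
  37→54: 17 bp
  54→58: 4 bp
  58→67: 9 bp
  67→80: 13 bp
  80→102: 22 bp
  102→113: 11 bp
  113→122: 9 bp
  122→129: 7 bp
  129→138: 9 bp
  138→152: 14 bp
  152→169: 17 bp
  169→179: 10 bp
  179→4 (wrap): 185-179+4 = 10 bp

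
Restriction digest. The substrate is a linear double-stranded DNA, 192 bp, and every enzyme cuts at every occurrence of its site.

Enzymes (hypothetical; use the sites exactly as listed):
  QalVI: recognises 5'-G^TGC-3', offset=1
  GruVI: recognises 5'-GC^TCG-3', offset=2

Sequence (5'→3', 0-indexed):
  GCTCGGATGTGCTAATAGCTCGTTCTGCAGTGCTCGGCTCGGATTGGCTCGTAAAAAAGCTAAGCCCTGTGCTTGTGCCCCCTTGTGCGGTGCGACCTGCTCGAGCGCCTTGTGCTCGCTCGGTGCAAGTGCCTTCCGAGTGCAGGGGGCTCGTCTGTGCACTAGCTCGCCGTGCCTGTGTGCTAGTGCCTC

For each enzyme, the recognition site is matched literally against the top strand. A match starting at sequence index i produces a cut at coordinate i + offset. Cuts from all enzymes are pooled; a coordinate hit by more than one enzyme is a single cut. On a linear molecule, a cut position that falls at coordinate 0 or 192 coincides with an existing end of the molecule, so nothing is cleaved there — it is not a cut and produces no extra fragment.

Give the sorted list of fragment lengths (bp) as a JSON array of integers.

[2,3,3,4,4,5,5,6,6,6,6,6,7,7,8,9,10,10,10,10,10,11,11,12,21]

Scan for sites:
  QalVI GTGC/1: at [8, 29, 68, 74, 84, 89, 111, 122, 128, 139, 156, 171, 179, 185] ⇒ [9, 30, 69, 75, 85, 90, 112, 123, 129, 140, 157, 172, 180, 186]
  GruVI GCTCG/2: at [0, 17, 31, 36, 46, 98, 113, 117, 148, 164] ⇒ [2, 19, 33, 38, 48, 100, 115, 119, 150, 166]

Pooled cuts: [2, 9, 19, 30, 33, 38, 48, 69, 75, 85, 90, 100, 112, 115, 119, 123, 129, 140, 150, 157, 166, 172, 180, 186]

Fragment lengths:
  [0,2): 2 bp
  [2,9): 7 bp
  [9,19): 10 bp
  [19,30): 11 bp
  [30,33): 3 bp
  [33,38): 5 bp
  [38,48): 10 bp
  [48,69): 21 bp
  [69,75): 6 bp
  [75,85): 10 bp
  [85,90): 5 bp
  [90,100): 10 bp
  [100,112): 12 bp
  [112,115): 3 bp
  [115,119): 4 bp
  [119,123): 4 bp
  [123,129): 6 bp
  [129,140): 11 bp
  [140,150): 10 bp
  [150,157): 7 bp
  [157,166): 9 bp
  [166,172): 6 bp
  [172,180): 8 bp
  [180,186): 6 bp
  [186,192): 6 bp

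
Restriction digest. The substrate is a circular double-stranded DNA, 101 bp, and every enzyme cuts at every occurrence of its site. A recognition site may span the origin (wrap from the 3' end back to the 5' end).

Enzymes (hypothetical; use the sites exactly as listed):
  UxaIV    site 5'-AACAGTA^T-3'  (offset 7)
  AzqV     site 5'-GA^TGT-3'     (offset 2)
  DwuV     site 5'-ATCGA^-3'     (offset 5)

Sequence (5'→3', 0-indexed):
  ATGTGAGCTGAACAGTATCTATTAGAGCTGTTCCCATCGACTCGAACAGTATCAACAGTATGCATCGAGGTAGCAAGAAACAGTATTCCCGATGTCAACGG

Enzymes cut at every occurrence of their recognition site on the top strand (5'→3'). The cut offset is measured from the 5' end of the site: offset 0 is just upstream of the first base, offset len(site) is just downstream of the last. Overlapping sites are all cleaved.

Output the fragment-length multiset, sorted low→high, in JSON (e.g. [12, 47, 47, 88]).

Scan for sites:
  UxaIV (AACAGTAT, off=7): starts [10, 44, 53, 78] → cuts [17, 51, 60, 85]
  AzqV (GATGT, off=2): starts [90, 100] → cuts [1, 92]
  DwuV (ATCGA, off=5): starts [35, 63] → cuts [40, 68]

All cut coordinates (distinct, sorted): [1, 17, 40, 51, 60, 68, 85, 92]

Fragment lengths:
  1→17: 16 bp
  17→40: 23 bp
  40→51: 11 bp
  51→60: 9 bp
  60→68: 8 bp
  68→85: 17 bp
  85→92: 7 bp
  92→1 (wrap): 101-92+1 = 10 bp

[7,8,9,10,11,16,17,23]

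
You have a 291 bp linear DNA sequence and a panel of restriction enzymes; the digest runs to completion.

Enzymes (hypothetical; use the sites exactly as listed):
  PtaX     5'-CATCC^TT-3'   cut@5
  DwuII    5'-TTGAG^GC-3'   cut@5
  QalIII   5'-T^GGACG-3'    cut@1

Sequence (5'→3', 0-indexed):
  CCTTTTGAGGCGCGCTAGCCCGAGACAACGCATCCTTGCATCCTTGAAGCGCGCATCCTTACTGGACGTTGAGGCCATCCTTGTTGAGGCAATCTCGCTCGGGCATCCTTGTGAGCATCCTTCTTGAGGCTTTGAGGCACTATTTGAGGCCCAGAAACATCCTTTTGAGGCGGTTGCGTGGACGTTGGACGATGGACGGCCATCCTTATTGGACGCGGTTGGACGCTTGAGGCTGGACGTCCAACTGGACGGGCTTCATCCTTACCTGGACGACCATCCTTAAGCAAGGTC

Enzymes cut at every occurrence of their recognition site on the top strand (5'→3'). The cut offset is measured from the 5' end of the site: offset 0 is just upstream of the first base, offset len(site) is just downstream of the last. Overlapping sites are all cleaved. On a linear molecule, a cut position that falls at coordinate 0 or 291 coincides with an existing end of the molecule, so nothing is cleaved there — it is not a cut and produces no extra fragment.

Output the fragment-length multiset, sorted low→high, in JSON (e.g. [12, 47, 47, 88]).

Per-enzyme occurrences:
  PtaX (CATCCTT, off=5): starts [30, 38, 53, 75, 103, 115, 157, 200, 256, 274] → cuts [35, 43, 58, 80, 108, 120, 162, 205, 261, 279]
  DwuII (TTGAGGC, off=5): starts [4, 68, 83, 123, 131, 143, 164, 226] → cuts [9, 73, 88, 128, 136, 148, 169, 231]
  QalIII (TGGACG, off=1): starts [62, 178, 185, 192, 209, 219, 233, 245, 266] → cuts [63, 179, 186, 193, 210, 220, 234, 246, 267]

Pooled cuts: [9, 35, 43, 58, 63, 73, 80, 88, 108, 120, 128, 136, 148, 162, 169, 179, 186, 193, 205, 210, 220, 231, 234, 246, 261, 267, 279]

Fragments:
  [0,9): 9 bp
  [9,35): 26 bp
  [35,43): 8 bp
  [43,58): 15 bp
  [58,63): 5 bp
  [63,73): 10 bp
  [73,80): 7 bp
  [80,88): 8 bp
  [88,108): 20 bp
  [108,120): 12 bp
  [120,128): 8 bp
  [128,136): 8 bp
  [136,148): 12 bp
  [148,162): 14 bp
  [162,169): 7 bp
  [169,179): 10 bp
  [179,186): 7 bp
  [186,193): 7 bp
  [193,205): 12 bp
  [205,210): 5 bp
  [210,220): 10 bp
  [220,231): 11 bp
  [231,234): 3 bp
  [234,246): 12 bp
  [246,261): 15 bp
  [261,267): 6 bp
  [267,279): 12 bp
  [279,291): 12 bp

[3,5,5,6,7,7,7,7,8,8,8,8,9,10,10,10,11,12,12,12,12,12,12,14,15,15,20,26]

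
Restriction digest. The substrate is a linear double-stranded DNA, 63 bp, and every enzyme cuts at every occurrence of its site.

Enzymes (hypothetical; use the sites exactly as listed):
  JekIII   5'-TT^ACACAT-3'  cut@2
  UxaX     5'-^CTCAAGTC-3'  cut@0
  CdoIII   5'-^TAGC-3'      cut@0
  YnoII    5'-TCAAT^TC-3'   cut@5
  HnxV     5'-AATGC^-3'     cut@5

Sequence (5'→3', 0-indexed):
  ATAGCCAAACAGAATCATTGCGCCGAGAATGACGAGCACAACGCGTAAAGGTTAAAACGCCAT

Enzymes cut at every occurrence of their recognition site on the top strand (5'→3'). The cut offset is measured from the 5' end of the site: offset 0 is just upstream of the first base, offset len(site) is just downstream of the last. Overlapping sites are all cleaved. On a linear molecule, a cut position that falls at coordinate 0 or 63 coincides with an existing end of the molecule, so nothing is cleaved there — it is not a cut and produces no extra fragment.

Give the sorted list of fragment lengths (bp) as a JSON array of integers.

Per-enzyme occurrences:
  JekIII (TTACACAT, off=2): no sites
  UxaX (CTCAAGTC, off=0): no sites
  CdoIII TAGC/0: at [1] ⇒ [1]
  YnoII (TCAATTC, off=5): no sites
  HnxV (AATGC, off=5): no sites

All cut coordinates (distinct, sorted): [1]

Fragment lengths:
  [0,1): 1 bp
  [1,63): 62 bp

[1,62]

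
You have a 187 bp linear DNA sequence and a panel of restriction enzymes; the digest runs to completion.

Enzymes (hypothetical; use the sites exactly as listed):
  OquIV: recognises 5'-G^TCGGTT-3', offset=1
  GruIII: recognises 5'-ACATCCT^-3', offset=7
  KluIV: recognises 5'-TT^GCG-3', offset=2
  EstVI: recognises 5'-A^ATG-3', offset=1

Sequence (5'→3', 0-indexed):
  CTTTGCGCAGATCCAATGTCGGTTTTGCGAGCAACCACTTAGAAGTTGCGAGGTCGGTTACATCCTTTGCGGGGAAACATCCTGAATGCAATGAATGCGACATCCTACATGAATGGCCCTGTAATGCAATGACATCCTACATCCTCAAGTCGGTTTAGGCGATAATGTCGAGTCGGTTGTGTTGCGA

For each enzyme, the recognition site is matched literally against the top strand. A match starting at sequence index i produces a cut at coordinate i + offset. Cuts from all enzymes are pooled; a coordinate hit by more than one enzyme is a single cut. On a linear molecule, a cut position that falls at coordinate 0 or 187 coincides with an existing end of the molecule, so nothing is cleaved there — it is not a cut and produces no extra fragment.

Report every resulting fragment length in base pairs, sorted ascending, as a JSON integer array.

[2,2,3,4,4,4,4,5,5,6,6,7,8,8,10,11,11,11,12,13,15,15,21]

Scan for sites:
  OquIV (GTCGGTT, off=1): starts [17, 52, 148, 171] → cuts [18, 53, 149, 172]
  GruIII (ACATCCT, off=7): starts [59, 76, 99, 131, 138] → cuts [66, 83, 106, 138, 145]
  KluIV (TTGCG, off=2): starts [2, 24, 45, 66, 181] → cuts [4, 26, 47, 68, 183]
  EstVI (AATG, off=1): starts [14, 84, 89, 93, 111, 122, 127, 163] → cuts [15, 85, 90, 94, 112, 123, 128, 164]

Pooled cuts: [4, 15, 18, 26, 47, 53, 66, 68, 83, 85, 90, 94, 106, 112, 123, 128, 138, 145, 149, 164, 172, 183]

Fragments:
  [0,4): 4 bp
  [4,15): 11 bp
  [15,18): 3 bp
  [18,26): 8 bp
  [26,47): 21 bp
  [47,53): 6 bp
  [53,66): 13 bp
  [66,68): 2 bp
  [68,83): 15 bp
  [83,85): 2 bp
  [85,90): 5 bp
  [90,94): 4 bp
  [94,106): 12 bp
  [106,112): 6 bp
  [112,123): 11 bp
  [123,128): 5 bp
  [128,138): 10 bp
  [138,145): 7 bp
  [145,149): 4 bp
  [149,164): 15 bp
  [164,172): 8 bp
  [172,183): 11 bp
  [183,187): 4 bp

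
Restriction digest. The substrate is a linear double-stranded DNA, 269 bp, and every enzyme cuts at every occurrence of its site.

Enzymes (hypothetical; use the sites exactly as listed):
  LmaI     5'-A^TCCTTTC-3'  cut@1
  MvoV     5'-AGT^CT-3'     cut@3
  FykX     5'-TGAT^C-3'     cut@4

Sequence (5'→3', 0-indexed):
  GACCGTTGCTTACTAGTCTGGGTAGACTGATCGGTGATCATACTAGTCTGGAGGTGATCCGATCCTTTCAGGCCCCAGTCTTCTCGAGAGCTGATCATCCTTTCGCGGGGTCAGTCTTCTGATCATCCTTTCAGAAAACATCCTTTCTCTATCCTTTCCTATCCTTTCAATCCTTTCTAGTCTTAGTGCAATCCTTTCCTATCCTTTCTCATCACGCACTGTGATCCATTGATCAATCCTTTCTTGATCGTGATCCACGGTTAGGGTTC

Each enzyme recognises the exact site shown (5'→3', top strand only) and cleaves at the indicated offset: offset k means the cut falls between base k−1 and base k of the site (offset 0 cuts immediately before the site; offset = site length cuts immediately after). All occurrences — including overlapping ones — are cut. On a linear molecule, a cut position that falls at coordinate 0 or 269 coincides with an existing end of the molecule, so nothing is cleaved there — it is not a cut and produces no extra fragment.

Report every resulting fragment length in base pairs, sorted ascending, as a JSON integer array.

[2,2,3,4,6,7,8,8,9,9,10,10,10,11,11,11,12,14,15,15,16,17,17,18,24]

Site scan:
  LmaI (ATCCTTTC, off=1): starts [61, 96, 124, 139, 150, 160, 169, 190, 200, 235] → cuts [62, 97, 125, 140, 151, 161, 170, 191, 201, 236]
  MvoV (AGTCT, off=3): starts [14, 44, 76, 112, 178] → cuts [17, 47, 79, 115, 181]
  FykX (TGATC, off=4): starts [27, 34, 54, 91, 119, 221, 229, 244, 250] → cuts [31, 38, 58, 95, 123, 225, 233, 248, 254]

All cut coordinates (distinct, sorted): [17, 31, 38, 47, 58, 62, 79, 95, 97, 115, 123, 125, 140, 151, 161, 170, 181, 191, 201, 225, 233, 236, 248, 254]

Fragment lengths:
  [0,17): 17 bp
  [17,31): 14 bp
  [31,38): 7 bp
  [38,47): 9 bp
  [47,58): 11 bp
  [58,62): 4 bp
  [62,79): 17 bp
  [79,95): 16 bp
  [95,97): 2 bp
  [97,115): 18 bp
  [115,123): 8 bp
  [123,125): 2 bp
  [125,140): 15 bp
  [140,151): 11 bp
  [151,161): 10 bp
  [161,170): 9 bp
  [170,181): 11 bp
  [181,191): 10 bp
  [191,201): 10 bp
  [201,225): 24 bp
  [225,233): 8 bp
  [233,236): 3 bp
  [236,248): 12 bp
  [248,254): 6 bp
  [254,269): 15 bp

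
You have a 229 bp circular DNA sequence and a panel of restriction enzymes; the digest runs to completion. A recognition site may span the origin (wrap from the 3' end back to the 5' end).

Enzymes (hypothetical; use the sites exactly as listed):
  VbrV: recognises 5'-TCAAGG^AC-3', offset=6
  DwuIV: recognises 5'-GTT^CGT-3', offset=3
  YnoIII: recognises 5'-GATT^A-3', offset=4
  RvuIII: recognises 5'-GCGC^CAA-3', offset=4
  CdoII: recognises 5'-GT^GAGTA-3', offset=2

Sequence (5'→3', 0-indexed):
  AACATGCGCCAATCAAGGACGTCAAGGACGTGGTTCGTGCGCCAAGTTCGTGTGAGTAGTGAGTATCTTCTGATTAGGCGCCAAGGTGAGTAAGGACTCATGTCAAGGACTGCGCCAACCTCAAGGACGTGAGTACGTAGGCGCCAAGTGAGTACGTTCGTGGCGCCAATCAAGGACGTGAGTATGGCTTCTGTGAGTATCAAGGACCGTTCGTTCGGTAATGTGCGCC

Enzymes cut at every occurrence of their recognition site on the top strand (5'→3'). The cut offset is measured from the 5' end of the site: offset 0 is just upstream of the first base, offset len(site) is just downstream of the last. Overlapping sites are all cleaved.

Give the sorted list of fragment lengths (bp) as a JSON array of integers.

[4,4,5,5,6,6,6,6,7,7,7,8,8,9,9,9,9,10,11,11,14,15,15,17,21]

Scan for sites:
  VbrV (TCAAGGAC, off=6): starts [12, 21, 102, 120, 169, 199] → cuts [18, 27, 108, 126, 175, 205]
  DwuIV (GTTCGT, off=3): starts [32, 45, 155, 208] → cuts [35, 48, 158, 211]
  YnoIII (GATTA, off=4): starts [71] → cuts [75]
  RvuIII (GCGCCAA, off=4): starts [5, 38, 77, 111, 140, 162, 224] → cuts [9, 42, 81, 115, 144, 166, 228]
  CdoII (GTGAGTA, off=2): starts [51, 58, 85, 128, 147, 177, 192] → cuts [53, 60, 87, 130, 149, 179, 194]

All cut coordinates (distinct, sorted): [9, 18, 27, 35, 42, 48, 53, 60, 75, 81, 87, 108, 115, 126, 130, 144, 149, 158, 166, 175, 179, 194, 205, 211, 228]

Fragments:
  9→18: 9 bp
  18→27: 9 bp
  27→35: 8 bp
  35→42: 7 bp
  42→48: 6 bp
  48→53: 5 bp
  53→60: 7 bp
  60→75: 15 bp
  75→81: 6 bp
  81→87: 6 bp
  87→108: 21 bp
  108→115: 7 bp
  115→126: 11 bp
  126→130: 4 bp
  130→144: 14 bp
  144→149: 5 bp
  149→158: 9 bp
  158→166: 8 bp
  166→175: 9 bp
  175→179: 4 bp
  179→194: 15 bp
  194→205: 11 bp
  205→211: 6 bp
  211→228: 17 bp
  228→9 (wrap): 229-228+9 = 10 bp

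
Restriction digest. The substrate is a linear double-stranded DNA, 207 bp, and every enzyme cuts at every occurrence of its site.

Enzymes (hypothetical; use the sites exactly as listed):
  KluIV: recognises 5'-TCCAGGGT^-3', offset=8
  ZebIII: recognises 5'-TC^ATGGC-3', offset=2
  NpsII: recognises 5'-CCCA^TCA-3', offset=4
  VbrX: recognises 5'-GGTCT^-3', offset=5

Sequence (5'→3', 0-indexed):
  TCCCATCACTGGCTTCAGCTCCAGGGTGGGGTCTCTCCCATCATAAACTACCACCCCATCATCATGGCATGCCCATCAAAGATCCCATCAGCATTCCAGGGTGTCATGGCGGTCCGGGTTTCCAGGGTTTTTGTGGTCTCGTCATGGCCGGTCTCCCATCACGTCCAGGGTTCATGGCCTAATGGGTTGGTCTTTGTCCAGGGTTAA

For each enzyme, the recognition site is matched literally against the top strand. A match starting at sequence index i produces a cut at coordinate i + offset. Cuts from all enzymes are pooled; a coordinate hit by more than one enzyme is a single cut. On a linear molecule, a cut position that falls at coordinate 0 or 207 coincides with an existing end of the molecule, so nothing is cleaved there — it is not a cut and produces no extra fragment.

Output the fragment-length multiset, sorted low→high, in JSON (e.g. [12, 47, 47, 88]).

[2,3,3,4,4,5,5,6,7,11,11,11,12,12,13,15,18,20,22,23]

Site scan:
  KluIV (TCCAGGGT, off=8): starts [19, 94, 120, 163, 196] → cuts [27, 102, 128, 171, 204]
  ZebIII (TCATGGC, off=2): starts [61, 103, 141, 171] → cuts [63, 105, 143, 173]
  NpsII (CCCATCA, off=4): starts [1, 36, 54, 71, 83, 154] → cuts [5, 40, 58, 75, 87, 158]
  VbrX (GGTCT, off=5): starts [29, 134, 149, 188] → cuts [34, 139, 154, 193]

Pooled cuts: [5, 27, 34, 40, 58, 63, 75, 87, 102, 105, 128, 139, 143, 154, 158, 171, 173, 193, 204]

Fragment lengths:
  [0,5): 5 bp
  [5,27): 22 bp
  [27,34): 7 bp
  [34,40): 6 bp
  [40,58): 18 bp
  [58,63): 5 bp
  [63,75): 12 bp
  [75,87): 12 bp
  [87,102): 15 bp
  [102,105): 3 bp
  [105,128): 23 bp
  [128,139): 11 bp
  [139,143): 4 bp
  [143,154): 11 bp
  [154,158): 4 bp
  [158,171): 13 bp
  [171,173): 2 bp
  [173,193): 20 bp
  [193,204): 11 bp
  [204,207): 3 bp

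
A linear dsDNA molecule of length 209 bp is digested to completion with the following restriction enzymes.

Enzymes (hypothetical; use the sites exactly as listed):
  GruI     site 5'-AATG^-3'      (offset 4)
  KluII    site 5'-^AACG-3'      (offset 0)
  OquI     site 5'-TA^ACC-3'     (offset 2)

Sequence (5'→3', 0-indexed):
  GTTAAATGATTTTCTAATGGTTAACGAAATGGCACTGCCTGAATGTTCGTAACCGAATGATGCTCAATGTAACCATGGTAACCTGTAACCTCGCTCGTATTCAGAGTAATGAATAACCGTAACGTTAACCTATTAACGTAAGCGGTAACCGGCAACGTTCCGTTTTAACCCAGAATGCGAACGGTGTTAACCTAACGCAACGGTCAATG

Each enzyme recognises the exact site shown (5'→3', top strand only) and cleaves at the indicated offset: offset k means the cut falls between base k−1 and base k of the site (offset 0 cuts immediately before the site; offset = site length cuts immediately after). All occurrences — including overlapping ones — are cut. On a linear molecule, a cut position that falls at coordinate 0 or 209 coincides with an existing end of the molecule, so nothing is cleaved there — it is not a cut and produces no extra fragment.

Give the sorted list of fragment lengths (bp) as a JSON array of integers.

Per-enzyme occurrences:
  GruI AATG/4: at [4, 15, 27, 41, 55, 65, 107, 173, 205] ⇒ [8, 19, 31, 45, 59, 69, 111, 177] (position 209 is a terminus of the linear molecule — no cut)
  KluII AACG/0: at [22, 120, 134, 153, 179, 193, 198] ⇒ [22, 120, 134, 153, 179, 193, 198]
  OquI TAACC/2: at [49, 69, 78, 85, 113, 125, 145, 165, 187] ⇒ [51, 71, 80, 87, 115, 127, 147, 167, 189]

All cut coordinates (distinct, sorted): [8, 19, 22, 31, 45, 51, 59, 69, 71, 80, 87, 111, 115, 120, 127, 134, 147, 153, 167, 177, 179, 189, 193, 198]

Fragments:
  [0,8): 8 bp
  [8,19): 11 bp
  [19,22): 3 bp
  [22,31): 9 bp
  [31,45): 14 bp
  [45,51): 6 bp
  [51,59): 8 bp
  [59,69): 10 bp
  [69,71): 2 bp
  [71,80): 9 bp
  [80,87): 7 bp
  [87,111): 24 bp
  [111,115): 4 bp
  [115,120): 5 bp
  [120,127): 7 bp
  [127,134): 7 bp
  [134,147): 13 bp
  [147,153): 6 bp
  [153,167): 14 bp
  [167,177): 10 bp
  [177,179): 2 bp
  [179,189): 10 bp
  [189,193): 4 bp
  [193,198): 5 bp
  [198,209): 11 bp

[2,2,3,4,4,5,5,6,6,7,7,7,8,8,9,9,10,10,10,11,11,13,14,14,24]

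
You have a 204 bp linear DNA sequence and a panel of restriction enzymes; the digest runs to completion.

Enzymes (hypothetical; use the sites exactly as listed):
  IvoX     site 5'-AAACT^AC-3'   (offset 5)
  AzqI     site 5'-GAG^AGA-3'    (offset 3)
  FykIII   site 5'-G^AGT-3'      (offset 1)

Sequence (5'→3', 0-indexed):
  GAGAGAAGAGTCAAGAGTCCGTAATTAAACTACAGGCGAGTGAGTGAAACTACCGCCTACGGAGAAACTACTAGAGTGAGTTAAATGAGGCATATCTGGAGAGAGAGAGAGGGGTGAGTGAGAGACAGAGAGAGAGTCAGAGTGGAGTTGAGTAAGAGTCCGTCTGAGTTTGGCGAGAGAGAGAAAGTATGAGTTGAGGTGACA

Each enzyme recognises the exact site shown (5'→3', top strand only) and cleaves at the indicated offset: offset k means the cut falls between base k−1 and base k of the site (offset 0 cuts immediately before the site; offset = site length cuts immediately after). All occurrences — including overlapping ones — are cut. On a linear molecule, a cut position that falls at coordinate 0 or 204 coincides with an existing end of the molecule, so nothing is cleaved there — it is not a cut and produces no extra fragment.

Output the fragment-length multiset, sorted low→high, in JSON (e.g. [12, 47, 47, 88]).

Site scan:
  IvoX AAACTAC/5: at [26, 46, 64] ⇒ [31, 51, 69]
  AzqI GAGAGA/3: at [0, 98, 100, 102, 104, 119, 127, 129, 174, 176, 178] ⇒ [3, 101, 103, 105, 107, 122, 130, 132, 177, 179, 181]
  FykIII GAGT/1: at [7, 14, 37, 41, 73, 77, 115, 133, 139, 144, 149, 155, 165, 190] ⇒ [8, 15, 38, 42, 74, 78, 116, 134, 140, 145, 150, 156, 166, 191]

All cut coordinates (distinct, sorted): [3, 8, 15, 31, 38, 42, 51, 69, 74, 78, 101, 103, 105, 107, 116, 122, 130, 132, 134, 140, 145, 150, 156, 166, 177, 179, 181, 191]

Fragments:
  [0,3): 3 bp
  [3,8): 5 bp
  [8,15): 7 bp
  [15,31): 16 bp
  [31,38): 7 bp
  [38,42): 4 bp
  [42,51): 9 bp
  [51,69): 18 bp
  [69,74): 5 bp
  [74,78): 4 bp
  [78,101): 23 bp
  [101,103): 2 bp
  [103,105): 2 bp
  [105,107): 2 bp
  [107,116): 9 bp
  [116,122): 6 bp
  [122,130): 8 bp
  [130,132): 2 bp
  [132,134): 2 bp
  [134,140): 6 bp
  [140,145): 5 bp
  [145,150): 5 bp
  [150,156): 6 bp
  [156,166): 10 bp
  [166,177): 11 bp
  [177,179): 2 bp
  [179,181): 2 bp
  [181,191): 10 bp
  [191,204): 13 bp

[2,2,2,2,2,2,2,3,4,4,5,5,5,5,6,6,6,7,7,8,9,9,10,10,11,13,16,18,23]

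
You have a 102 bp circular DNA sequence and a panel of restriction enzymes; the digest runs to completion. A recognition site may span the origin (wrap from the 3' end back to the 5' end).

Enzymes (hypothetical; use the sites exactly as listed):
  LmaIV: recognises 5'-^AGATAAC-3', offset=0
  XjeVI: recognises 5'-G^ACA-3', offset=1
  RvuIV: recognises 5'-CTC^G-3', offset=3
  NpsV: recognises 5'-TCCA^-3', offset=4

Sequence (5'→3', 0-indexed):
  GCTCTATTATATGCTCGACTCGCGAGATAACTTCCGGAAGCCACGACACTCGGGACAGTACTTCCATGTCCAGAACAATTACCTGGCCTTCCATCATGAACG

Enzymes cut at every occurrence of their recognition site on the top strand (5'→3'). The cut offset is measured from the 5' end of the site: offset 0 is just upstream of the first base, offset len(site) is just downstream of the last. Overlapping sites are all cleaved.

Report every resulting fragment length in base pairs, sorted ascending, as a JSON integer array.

Scan for sites:
  LmaIV (AGATAAC, off=0): starts [24] → cuts [24]
  XjeVI (GACA, off=1): starts [44, 53] → cuts [45, 54]
  RvuIV (CTCG, off=3): starts [13, 18, 48] → cuts [16, 21, 51]
  NpsV (TCCA, off=4): starts [62, 68, 89] → cuts [66, 72, 93]

All cut coordinates (distinct, sorted): [16, 21, 24, 45, 51, 54, 66, 72, 93]

Fragment lengths:
  16→21: 5 bp
  21→24: 3 bp
  24→45: 21 bp
  45→51: 6 bp
  51→54: 3 bp
  54→66: 12 bp
  66→72: 6 bp
  72→93: 21 bp
  93→16 (wrap): 102-93+16 = 25 bp

[3,3,5,6,6,12,21,21,25]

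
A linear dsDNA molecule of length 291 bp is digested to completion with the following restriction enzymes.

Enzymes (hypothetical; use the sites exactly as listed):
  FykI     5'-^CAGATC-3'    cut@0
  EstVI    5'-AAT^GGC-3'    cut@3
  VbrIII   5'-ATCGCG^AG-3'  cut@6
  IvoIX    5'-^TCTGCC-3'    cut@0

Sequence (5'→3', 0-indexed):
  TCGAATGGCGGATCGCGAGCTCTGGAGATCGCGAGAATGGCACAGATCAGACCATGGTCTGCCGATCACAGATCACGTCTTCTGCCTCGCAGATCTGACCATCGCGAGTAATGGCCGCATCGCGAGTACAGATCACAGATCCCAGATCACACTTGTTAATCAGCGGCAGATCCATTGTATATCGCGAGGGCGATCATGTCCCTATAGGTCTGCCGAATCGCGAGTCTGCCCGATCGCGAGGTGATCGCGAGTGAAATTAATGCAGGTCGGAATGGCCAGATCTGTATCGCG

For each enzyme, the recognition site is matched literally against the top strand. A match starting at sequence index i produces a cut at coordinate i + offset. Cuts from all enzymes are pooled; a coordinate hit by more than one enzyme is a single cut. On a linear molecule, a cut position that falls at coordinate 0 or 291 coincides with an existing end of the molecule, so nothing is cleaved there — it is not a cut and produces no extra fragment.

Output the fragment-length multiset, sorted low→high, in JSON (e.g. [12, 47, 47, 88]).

Per-enzyme occurrences:
  FykI (CAGATC, off=0): starts [42, 68, 89, 128, 135, 142, 166, 276] → cuts [42, 68, 89, 128, 135, 142, 166, 276]
  EstVI (AATGGC, off=3): starts [3, 35, 109, 270] → cuts [6, 38, 112, 273]
  VbrIII (ATCGCGAG, off=6): starts [11, 27, 100, 118, 180, 216, 232, 243] → cuts [17, 33, 106, 124, 186, 222, 238, 249]
  IvoIX (TCTGCC, off=0): starts [57, 80, 208, 224] → cuts [57, 80, 208, 224]

Pooled cuts: [6, 17, 33, 38, 42, 57, 68, 80, 89, 106, 112, 124, 128, 135, 142, 166, 186, 208, 222, 224, 238, 249, 273, 276]

Fragments:
  [0,6): 6 bp
  [6,17): 11 bp
  [17,33): 16 bp
  [33,38): 5 bp
  [38,42): 4 bp
  [42,57): 15 bp
  [57,68): 11 bp
  [68,80): 12 bp
  [80,89): 9 bp
  [89,106): 17 bp
  [106,112): 6 bp
  [112,124): 12 bp
  [124,128): 4 bp
  [128,135): 7 bp
  [135,142): 7 bp
  [142,166): 24 bp
  [166,186): 20 bp
  [186,208): 22 bp
  [208,222): 14 bp
  [222,224): 2 bp
  [224,238): 14 bp
  [238,249): 11 bp
  [249,273): 24 bp
  [273,276): 3 bp
  [276,291): 15 bp

[2,3,4,4,5,6,6,7,7,9,11,11,11,12,12,14,14,15,15,16,17,20,22,24,24]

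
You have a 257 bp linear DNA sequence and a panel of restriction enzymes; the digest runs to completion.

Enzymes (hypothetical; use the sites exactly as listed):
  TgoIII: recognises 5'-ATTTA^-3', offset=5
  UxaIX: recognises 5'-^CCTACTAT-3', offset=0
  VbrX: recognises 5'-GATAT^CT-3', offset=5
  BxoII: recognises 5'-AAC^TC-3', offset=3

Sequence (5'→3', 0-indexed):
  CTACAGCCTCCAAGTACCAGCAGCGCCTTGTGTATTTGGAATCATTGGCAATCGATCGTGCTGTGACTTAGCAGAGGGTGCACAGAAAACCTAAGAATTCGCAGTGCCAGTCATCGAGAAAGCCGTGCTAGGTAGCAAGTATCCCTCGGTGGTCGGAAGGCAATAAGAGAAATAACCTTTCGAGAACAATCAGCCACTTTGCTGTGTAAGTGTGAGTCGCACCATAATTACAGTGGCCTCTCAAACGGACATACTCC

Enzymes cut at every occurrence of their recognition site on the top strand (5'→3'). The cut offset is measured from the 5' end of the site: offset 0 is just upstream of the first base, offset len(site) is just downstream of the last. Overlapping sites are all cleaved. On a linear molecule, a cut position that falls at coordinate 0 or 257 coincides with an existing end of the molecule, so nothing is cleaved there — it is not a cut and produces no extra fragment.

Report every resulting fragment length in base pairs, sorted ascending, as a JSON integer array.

[257]

Per-enzyme occurrences:
  TgoIII (ATTTA, off=5): no sites
  UxaIX (CCTACTAT, off=0): no sites
  VbrX (GATATCT, off=5): no sites
  BxoII (AACTC, off=3): no sites

Pooled cuts: ∅

Fragments:
  no cuts → one linear fragment of 257 bp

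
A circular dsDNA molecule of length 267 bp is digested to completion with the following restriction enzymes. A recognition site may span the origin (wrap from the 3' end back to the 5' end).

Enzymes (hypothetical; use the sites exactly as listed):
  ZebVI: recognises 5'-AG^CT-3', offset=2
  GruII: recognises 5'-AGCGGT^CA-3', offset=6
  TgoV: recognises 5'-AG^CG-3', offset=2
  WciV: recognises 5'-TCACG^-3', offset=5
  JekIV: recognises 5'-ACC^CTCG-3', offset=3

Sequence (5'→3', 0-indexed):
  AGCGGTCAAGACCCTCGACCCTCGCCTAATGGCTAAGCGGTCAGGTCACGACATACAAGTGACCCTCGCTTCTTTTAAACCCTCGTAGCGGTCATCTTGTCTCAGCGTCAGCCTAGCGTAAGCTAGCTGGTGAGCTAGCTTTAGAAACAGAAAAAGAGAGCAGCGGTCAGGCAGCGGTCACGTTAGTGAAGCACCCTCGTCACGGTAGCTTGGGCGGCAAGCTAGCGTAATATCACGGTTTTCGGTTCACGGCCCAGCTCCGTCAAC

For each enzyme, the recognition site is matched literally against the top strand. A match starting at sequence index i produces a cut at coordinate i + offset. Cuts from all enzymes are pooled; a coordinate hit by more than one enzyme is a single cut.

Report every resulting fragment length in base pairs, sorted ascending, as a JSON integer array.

Scan for sites:
  ZebVI AGCT/2: at [120, 124, 132, 136, 206, 219, 255] ⇒ [122, 126, 134, 138, 208, 221, 257]
  GruII AGCGGTCA/6: at [0, 35, 86, 161, 172] ⇒ [6, 41, 92, 167, 178]
  TgoV AGCG/2: at [0, 35, 86, 103, 114, 161, 172, 223] ⇒ [2, 37, 88, 105, 116, 163, 174, 225]
  WciV TCACG/5: at [45, 177, 199, 232, 246] ⇒ [50, 182, 204, 237, 251]
  JekIV ACCCTCG/3: at [10, 17, 61, 78, 192] ⇒ [13, 20, 64, 81, 195]

All cut coordinates (distinct, sorted): [2, 6, 13, 20, 37, 41, 50, 64, 81, 88, 92, 105, 116, 122, 126, 134, 138, 163, 167, 174, 178, 182, 195, 204, 208, 221, 225, 237, 251, 257]

Fragments:
  2→6: 4 bp
  6→13: 7 bp
  13→20: 7 bp
  20→37: 17 bp
  37→41: 4 bp
  41→50: 9 bp
  50→64: 14 bp
  64→81: 17 bp
  81→88: 7 bp
  88→92: 4 bp
  92→105: 13 bp
  105→116: 11 bp
  116→122: 6 bp
  122→126: 4 bp
  126→134: 8 bp
  134→138: 4 bp
  138→163: 25 bp
  163→167: 4 bp
  167→174: 7 bp
  174→178: 4 bp
  178→182: 4 bp
  182→195: 13 bp
  195→204: 9 bp
  204→208: 4 bp
  208→221: 13 bp
  221→225: 4 bp
  225→237: 12 bp
  237→251: 14 bp
  251→257: 6 bp
  257→2 (wrap): 267-257+2 = 12 bp

[4,4,4,4,4,4,4,4,4,4,6,6,7,7,7,7,8,9,9,11,12,12,13,13,13,14,14,17,17,25]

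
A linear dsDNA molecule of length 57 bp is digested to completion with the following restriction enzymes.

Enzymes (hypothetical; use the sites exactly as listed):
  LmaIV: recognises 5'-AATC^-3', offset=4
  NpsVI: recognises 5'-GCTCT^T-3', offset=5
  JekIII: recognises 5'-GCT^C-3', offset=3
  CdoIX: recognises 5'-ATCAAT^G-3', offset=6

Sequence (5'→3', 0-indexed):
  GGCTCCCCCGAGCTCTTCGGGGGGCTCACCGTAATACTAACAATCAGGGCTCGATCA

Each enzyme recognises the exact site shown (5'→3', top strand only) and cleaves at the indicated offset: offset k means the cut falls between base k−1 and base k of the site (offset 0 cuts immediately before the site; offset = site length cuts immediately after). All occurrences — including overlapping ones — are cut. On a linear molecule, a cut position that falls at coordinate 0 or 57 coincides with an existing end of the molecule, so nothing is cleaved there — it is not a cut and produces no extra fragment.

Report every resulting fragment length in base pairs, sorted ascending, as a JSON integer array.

Scan for sites:
  LmaIV AATC/4: at [41] ⇒ [45]
  NpsVI GCTCTT/5: at [11] ⇒ [16]
  JekIII GCTC/3: at [1, 11, 23, 48] ⇒ [4, 14, 26, 51]
  CdoIX (ATCAATG, off=6): no sites

All cut coordinates (distinct, sorted): [4, 14, 16, 26, 45, 51]

Fragment lengths:
  [0,4): 4 bp
  [4,14): 10 bp
  [14,16): 2 bp
  [16,26): 10 bp
  [26,45): 19 bp
  [45,51): 6 bp
  [51,57): 6 bp

[2,4,6,6,10,10,19]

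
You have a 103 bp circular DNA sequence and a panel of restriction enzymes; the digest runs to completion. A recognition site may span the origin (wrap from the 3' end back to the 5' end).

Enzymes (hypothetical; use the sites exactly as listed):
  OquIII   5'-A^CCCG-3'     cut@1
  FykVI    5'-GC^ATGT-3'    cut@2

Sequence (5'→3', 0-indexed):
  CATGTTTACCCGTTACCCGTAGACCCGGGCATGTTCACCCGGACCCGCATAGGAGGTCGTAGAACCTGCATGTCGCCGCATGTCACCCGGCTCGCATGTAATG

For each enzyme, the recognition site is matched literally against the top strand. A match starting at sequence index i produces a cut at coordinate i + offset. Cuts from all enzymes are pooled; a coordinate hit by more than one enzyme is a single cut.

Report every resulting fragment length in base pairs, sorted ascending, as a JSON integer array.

Site scan:
  OquIII (ACCCG, off=1): starts [7, 14, 22, 36, 42, 84] → cuts [8, 15, 23, 37, 43, 85]
  FykVI (GCATGT, off=2): starts [28, 67, 77, 93, 102] → cuts [1, 30, 69, 79, 95]

Pooled cuts: [1, 8, 15, 23, 30, 37, 43, 69, 79, 85, 95]

Fragments:
  1→8: 7 bp
  8→15: 7 bp
  15→23: 8 bp
  23→30: 7 bp
  30→37: 7 bp
  37→43: 6 bp
  43→69: 26 bp
  69→79: 10 bp
  79→85: 6 bp
  85→95: 10 bp
  95→1 (wrap): 103-95+1 = 9 bp

[6,6,7,7,7,7,8,9,10,10,26]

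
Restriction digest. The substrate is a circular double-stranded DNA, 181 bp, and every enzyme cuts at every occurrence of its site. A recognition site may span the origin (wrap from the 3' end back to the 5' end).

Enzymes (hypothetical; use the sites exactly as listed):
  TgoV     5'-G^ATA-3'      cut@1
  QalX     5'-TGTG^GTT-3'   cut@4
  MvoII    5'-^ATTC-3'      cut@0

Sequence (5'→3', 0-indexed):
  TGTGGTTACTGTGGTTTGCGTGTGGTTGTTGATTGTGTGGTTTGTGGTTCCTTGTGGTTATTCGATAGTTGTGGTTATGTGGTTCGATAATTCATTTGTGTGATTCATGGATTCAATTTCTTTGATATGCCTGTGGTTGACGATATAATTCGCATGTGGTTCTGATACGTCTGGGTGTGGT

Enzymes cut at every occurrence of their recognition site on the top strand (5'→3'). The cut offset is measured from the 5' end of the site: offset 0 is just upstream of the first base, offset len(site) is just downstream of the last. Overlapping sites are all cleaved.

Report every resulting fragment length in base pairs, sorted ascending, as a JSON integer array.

[3,3,5,5,5,6,6,7,7,8,8,9,9,10,11,11,11,13,14,15,15]

Scan for sites:
  TgoV GATA/1: at [63, 85, 123, 141, 163] ⇒ [64, 86, 124, 142, 164]
  QalX TGTGGTT/4: at [0, 9, 20, 35, 42, 52, 69, 77, 131, 154, 175] ⇒ [4, 13, 24, 39, 46, 56, 73, 81, 135, 158, 179]
  MvoII ATTC/0: at [59, 89, 102, 110, 147] ⇒ [59, 89, 102, 110, 147]

All cut coordinates (distinct, sorted): [4, 13, 24, 39, 46, 56, 59, 64, 73, 81, 86, 89, 102, 110, 124, 135, 142, 147, 158, 164, 179]

Fragment lengths:
  4→13: 9 bp
  13→24: 11 bp
  24→39: 15 bp
  39→46: 7 bp
  46→56: 10 bp
  56→59: 3 bp
  59→64: 5 bp
  64→73: 9 bp
  73→81: 8 bp
  81→86: 5 bp
  86→89: 3 bp
  89→102: 13 bp
  102→110: 8 bp
  110→124: 14 bp
  124→135: 11 bp
  135→142: 7 bp
  142→147: 5 bp
  147→158: 11 bp
  158→164: 6 bp
  164→179: 15 bp
  179→4 (wrap): 181-179+4 = 6 bp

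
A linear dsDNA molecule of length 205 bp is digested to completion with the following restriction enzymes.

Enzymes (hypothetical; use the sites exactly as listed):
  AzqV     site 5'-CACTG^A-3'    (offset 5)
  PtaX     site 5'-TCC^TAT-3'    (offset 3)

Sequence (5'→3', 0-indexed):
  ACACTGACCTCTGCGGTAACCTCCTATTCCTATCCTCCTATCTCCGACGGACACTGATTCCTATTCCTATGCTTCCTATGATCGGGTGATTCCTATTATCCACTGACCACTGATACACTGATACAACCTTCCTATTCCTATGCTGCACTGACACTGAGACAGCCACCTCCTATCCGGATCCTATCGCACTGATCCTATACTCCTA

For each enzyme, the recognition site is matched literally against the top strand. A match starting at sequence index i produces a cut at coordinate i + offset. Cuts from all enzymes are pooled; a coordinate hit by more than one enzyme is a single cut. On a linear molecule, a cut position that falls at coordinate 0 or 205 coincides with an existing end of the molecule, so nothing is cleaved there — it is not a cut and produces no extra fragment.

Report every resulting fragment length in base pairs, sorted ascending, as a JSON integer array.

Site scan:
  AzqV (CACTGA, off=5): starts [1, 51, 100, 107, 115, 145, 151, 186] → cuts [6, 56, 105, 112, 120, 150, 156, 191]
  PtaX (TCCTAT, off=3): starts [21, 27, 35, 58, 64, 73, 90, 129, 135, 167, 178, 192] → cuts [24, 30, 38, 61, 67, 76, 93, 132, 138, 170, 181, 195]

Pooled cuts: [6, 24, 30, 38, 56, 61, 67, 76, 93, 105, 112, 120, 132, 138, 150, 156, 170, 181, 191, 195]

Fragment lengths:
  [0,6): 6 bp
  [6,24): 18 bp
  [24,30): 6 bp
  [30,38): 8 bp
  [38,56): 18 bp
  [56,61): 5 bp
  [61,67): 6 bp
  [67,76): 9 bp
  [76,93): 17 bp
  [93,105): 12 bp
  [105,112): 7 bp
  [112,120): 8 bp
  [120,132): 12 bp
  [132,138): 6 bp
  [138,150): 12 bp
  [150,156): 6 bp
  [156,170): 14 bp
  [170,181): 11 bp
  [181,191): 10 bp
  [191,195): 4 bp
  [195,205): 10 bp

[4,5,6,6,6,6,6,7,8,8,9,10,10,11,12,12,12,14,17,18,18]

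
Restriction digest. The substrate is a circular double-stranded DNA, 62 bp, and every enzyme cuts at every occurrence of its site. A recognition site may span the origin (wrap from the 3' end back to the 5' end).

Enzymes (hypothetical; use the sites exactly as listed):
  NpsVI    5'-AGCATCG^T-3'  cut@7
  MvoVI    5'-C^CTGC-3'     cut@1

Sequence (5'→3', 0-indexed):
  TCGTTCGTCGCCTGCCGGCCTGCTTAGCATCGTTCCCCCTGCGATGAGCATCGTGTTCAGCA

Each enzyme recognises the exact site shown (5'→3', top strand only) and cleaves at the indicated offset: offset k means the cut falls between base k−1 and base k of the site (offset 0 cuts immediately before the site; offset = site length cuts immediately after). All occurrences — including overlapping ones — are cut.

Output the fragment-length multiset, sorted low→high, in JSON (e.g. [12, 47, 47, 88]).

Scan for sites:
  NpsVI AGCATCGT/7: at [25, 46, 58] ⇒ [3, 32, 53]
  MvoVI CCTGC/1: at [10, 18, 37] ⇒ [11, 19, 38]

Pooled cuts: [3, 11, 19, 32, 38, 53]

Fragments:
  3→11: 8 bp
  11→19: 8 bp
  19→32: 13 bp
  32→38: 6 bp
  38→53: 15 bp
  53→3 (wrap): 62-53+3 = 12 bp

[6,8,8,12,13,15]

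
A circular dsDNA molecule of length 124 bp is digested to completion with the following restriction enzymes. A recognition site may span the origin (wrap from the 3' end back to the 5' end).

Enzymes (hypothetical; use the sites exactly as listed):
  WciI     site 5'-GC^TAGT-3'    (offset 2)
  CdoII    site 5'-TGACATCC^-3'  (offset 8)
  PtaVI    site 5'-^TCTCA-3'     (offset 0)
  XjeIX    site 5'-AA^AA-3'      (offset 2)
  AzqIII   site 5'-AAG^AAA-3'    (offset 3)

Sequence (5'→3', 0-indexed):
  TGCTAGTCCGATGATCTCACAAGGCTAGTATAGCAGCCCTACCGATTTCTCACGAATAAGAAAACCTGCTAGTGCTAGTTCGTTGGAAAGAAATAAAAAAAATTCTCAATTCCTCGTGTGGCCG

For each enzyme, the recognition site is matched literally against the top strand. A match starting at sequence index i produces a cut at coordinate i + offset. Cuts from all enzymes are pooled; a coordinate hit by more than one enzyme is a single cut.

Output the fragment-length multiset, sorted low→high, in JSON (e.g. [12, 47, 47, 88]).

Site scan:
  WciI (GCTAGT, off=2): starts [1, 23, 67, 73] → cuts [3, 25, 69, 75]
  CdoII (TGACATCC, off=8): no sites
  PtaVI (TCTCA, off=0): starts [14, 47, 103] → cuts [14, 47, 103]
  XjeIX (AAAA, off=2): starts [60, 94, 95, 96, 97, 98] → cuts [62, 96, 97, 98, 99, 100]
  AzqIII (AAGAAA, off=3): starts [57, 87] → cuts [60, 90]

All cut coordinates (distinct, sorted): [3, 14, 25, 47, 60, 62, 69, 75, 90, 96, 97, 98, 99, 100, 103]

Fragment lengths:
  3→14: 11 bp
  14→25: 11 bp
  25→47: 22 bp
  47→60: 13 bp
  60→62: 2 bp
  62→69: 7 bp
  69→75: 6 bp
  75→90: 15 bp
  90→96: 6 bp
  96→97: 1 bp
  97→98: 1 bp
  98→99: 1 bp
  99→100: 1 bp
  100→103: 3 bp
  103→3 (wrap): 124-103+3 = 24 bp

[1,1,1,1,2,3,6,6,7,11,11,13,15,22,24]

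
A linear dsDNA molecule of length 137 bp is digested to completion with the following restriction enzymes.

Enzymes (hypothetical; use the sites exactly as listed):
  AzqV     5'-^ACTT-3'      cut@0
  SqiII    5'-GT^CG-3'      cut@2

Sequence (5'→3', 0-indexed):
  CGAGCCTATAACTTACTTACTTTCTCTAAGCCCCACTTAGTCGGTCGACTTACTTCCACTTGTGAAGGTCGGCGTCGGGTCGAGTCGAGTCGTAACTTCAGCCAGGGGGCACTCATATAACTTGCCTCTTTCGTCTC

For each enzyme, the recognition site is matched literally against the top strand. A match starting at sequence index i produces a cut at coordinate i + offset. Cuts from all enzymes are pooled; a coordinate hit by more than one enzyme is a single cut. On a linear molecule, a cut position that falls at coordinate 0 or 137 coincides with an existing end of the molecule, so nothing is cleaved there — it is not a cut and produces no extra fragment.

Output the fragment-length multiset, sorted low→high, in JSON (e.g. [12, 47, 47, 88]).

Scan for sites:
  AzqV ACTT/0: at [10, 14, 18, 34, 47, 51, 57, 94, 119] ⇒ [10, 14, 18, 34, 47, 51, 57, 94, 119]
  SqiII GTCG/2: at [39, 43, 67, 73, 78, 83, 88] ⇒ [41, 45, 69, 75, 80, 85, 90]

Pooled cuts: [10, 14, 18, 34, 41, 45, 47, 51, 57, 69, 75, 80, 85, 90, 94, 119]

Fragments:
  [0,10): 10 bp
  [10,14): 4 bp
  [14,18): 4 bp
  [18,34): 16 bp
  [34,41): 7 bp
  [41,45): 4 bp
  [45,47): 2 bp
  [47,51): 4 bp
  [51,57): 6 bp
  [57,69): 12 bp
  [69,75): 6 bp
  [75,80): 5 bp
  [80,85): 5 bp
  [85,90): 5 bp
  [90,94): 4 bp
  [94,119): 25 bp
  [119,137): 18 bp

[2,4,4,4,4,4,5,5,5,6,6,7,10,12,16,18,25]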